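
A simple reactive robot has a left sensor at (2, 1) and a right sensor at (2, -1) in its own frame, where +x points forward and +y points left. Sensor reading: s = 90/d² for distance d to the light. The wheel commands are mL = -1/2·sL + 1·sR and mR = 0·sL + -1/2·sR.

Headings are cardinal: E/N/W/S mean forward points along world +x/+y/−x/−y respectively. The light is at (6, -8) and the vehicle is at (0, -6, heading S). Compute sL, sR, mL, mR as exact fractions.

left sensor world pos  = (1, -8); dL² = 25
right sensor world pos = (-1, -8); dR² = 49
sL = 90/25 = 18/5
sR = 90/49 = 90/49
mL = -1/2·sL + 1·sR = 9/245
mR = 0·sL + -1/2·sR = -45/49

18/5 90/49 9/245 -45/49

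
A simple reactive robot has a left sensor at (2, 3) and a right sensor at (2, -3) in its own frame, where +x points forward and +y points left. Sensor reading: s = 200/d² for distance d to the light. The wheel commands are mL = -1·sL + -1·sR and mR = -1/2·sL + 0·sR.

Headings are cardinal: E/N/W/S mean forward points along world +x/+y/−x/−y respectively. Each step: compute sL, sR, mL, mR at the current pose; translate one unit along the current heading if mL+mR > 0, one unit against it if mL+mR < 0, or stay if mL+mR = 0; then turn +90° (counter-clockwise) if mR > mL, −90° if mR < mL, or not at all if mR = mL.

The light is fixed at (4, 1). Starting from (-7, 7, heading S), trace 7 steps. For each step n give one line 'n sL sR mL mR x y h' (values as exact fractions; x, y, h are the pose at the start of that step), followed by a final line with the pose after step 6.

0 5/2 50/53 -365/106 -5/4 -7 7 S
1 200/181 200/97 -55600/17557 -100/181 -7 8 E
2 100/153 100/81 -2600/1377 -50/153 -8 8 N
3 40/41 200/277 -19280/11357 -20/41 -8 7 W
4 5/2 50/53 -365/106 -5/4 -7 7 S
5 200/181 200/97 -55600/17557 -100/181 -7 8 E
6 100/153 100/81 -2600/1377 -50/153 -8 8 N
final -8 7 W

n=0: pose=(-7,7,S); sL=5/2, sR=50/53; mL=-365/106, mR=-5/4; mL+mR=-995/212 → advance -1; mR−mL=465/212 → turn +1·90°
n=1: pose=(-7,8,E); sL=200/181, sR=200/97; mL=-55600/17557, mR=-100/181; mL+mR=-65300/17557 → advance -1; mR−mL=45900/17557 → turn +1·90°
n=2: pose=(-8,8,N); sL=100/153, sR=100/81; mL=-2600/1377, mR=-50/153; mL+mR=-3050/1377 → advance -1; mR−mL=2150/1377 → turn +1·90°
n=3: pose=(-8,7,W); sL=40/41, sR=200/277; mL=-19280/11357, mR=-20/41; mL+mR=-24820/11357 → advance -1; mR−mL=13740/11357 → turn +1·90°
n=4: pose=(-7,7,S); sL=5/2, sR=50/53; mL=-365/106, mR=-5/4; mL+mR=-995/212 → advance -1; mR−mL=465/212 → turn +1·90°
n=5: pose=(-7,8,E); sL=200/181, sR=200/97; mL=-55600/17557, mR=-100/181; mL+mR=-65300/17557 → advance -1; mR−mL=45900/17557 → turn +1·90°
n=6: pose=(-8,8,N); sL=100/153, sR=100/81; mL=-2600/1377, mR=-50/153; mL+mR=-3050/1377 → advance -1; mR−mL=2150/1377 → turn +1·90°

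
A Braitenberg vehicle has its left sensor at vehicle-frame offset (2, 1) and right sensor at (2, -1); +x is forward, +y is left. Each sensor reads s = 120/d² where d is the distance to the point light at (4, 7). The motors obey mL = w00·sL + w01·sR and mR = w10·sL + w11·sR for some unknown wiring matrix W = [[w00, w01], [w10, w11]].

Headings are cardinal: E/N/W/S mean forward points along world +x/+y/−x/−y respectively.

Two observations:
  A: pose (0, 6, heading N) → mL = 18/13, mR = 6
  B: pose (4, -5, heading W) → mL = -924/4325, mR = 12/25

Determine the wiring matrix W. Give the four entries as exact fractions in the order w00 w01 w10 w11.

-1 1/2 0 1/2

obs A: pose=(0,6,N) → sL=60/13, sR=12, mL=18/13, mR=6
obs B: pose=(4,-5,W) → sL=120/173, sR=24/25, mL=-924/4325, mR=12/25
sensor matrix S = [[60/13, 12], [120/173, 24/25]]; det S = -43776/11245
solve [mL_A; mL_B] = S·[w00; w01] and [mR_A; mR_B] = S·[w10; w11]:
  w00 = -1, w01 = 1/2, w10 = 0, w11 = 1/2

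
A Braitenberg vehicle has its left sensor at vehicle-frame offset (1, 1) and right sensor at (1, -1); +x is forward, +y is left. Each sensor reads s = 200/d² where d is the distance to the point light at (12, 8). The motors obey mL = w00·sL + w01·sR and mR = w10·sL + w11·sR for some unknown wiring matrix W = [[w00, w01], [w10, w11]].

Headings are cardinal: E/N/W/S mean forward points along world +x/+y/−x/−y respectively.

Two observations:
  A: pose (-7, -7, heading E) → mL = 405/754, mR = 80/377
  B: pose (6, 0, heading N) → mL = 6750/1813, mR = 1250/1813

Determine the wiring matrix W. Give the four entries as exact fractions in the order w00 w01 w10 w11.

1/2 1 1 -1/2

obs A: pose=(-7,-7,E) → sL=5/13, sR=10/29, mL=405/754, mR=80/377
obs B: pose=(6,0,N) → sL=100/49, sR=100/37, mL=6750/1813, mR=1250/1813
sensor matrix S = [[5/13, 10/29], [100/49, 100/37]]; det S = 229500/683501
solve [mL_A; mL_B] = S·[w00; w01] and [mR_A; mR_B] = S·[w10; w11]:
  w00 = 1/2, w01 = 1, w10 = 1, w11 = -1/2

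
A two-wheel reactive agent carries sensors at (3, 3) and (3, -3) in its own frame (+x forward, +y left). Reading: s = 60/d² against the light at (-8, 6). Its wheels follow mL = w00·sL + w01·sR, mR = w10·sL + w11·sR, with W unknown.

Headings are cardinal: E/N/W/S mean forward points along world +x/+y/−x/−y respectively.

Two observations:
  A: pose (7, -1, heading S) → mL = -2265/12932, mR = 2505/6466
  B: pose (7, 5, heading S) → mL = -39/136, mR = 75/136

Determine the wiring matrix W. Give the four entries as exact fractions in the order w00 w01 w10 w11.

obs A: pose=(7,-1,S) → sL=15/106, sR=15/61, mL=-2265/12932, mR=2505/6466
obs B: pose=(7,5,S) → sL=3/17, sR=3/8, mL=-39/136, mR=75/136
sensor matrix S = [[15/106, 15/61], [3/17, 3/8]]; det S = 8505/879376
solve [mL_A; mL_B] = S·[w00; w01] and [mR_A; mR_B] = S·[w10; w11]:
  w00 = 1/2, w01 = -1, w10 = 1, w11 = 1

1/2 -1 1 1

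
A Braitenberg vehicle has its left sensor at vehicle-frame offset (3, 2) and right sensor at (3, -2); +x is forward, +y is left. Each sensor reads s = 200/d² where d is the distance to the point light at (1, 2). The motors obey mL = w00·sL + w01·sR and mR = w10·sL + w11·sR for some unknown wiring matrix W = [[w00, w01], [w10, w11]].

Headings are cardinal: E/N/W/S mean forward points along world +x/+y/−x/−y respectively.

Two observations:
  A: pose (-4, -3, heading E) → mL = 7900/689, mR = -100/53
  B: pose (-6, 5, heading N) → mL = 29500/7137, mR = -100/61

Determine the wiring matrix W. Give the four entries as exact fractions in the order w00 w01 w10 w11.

1/2 1 0 -1/2

obs A: pose=(-4,-3,E) → sL=200/13, sR=200/53, mL=7900/689, mR=-100/53
obs B: pose=(-6,5,N) → sL=200/117, sR=200/61, mL=29500/7137, mR=-100/61
sensor matrix S = [[200/13, 200/53], [200/117, 200/61]]; det S = 1280000/29097
solve [mL_A; mL_B] = S·[w00; w01] and [mR_A; mR_B] = S·[w10; w11]:
  w00 = 1/2, w01 = 1, w10 = 0, w11 = -1/2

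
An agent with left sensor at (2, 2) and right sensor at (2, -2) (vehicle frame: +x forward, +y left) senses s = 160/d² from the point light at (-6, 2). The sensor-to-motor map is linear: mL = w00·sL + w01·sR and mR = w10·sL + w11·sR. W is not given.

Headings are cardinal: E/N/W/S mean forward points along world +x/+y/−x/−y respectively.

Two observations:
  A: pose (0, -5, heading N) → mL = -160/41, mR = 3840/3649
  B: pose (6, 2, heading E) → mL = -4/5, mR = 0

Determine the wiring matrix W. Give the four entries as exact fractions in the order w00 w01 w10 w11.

-1 0 1/2 -1/2

obs A: pose=(0,-5,N) → sL=160/41, sR=160/89, mL=-160/41, mR=3840/3649
obs B: pose=(6,2,E) → sL=4/5, sR=4/5, mL=-4/5, mR=0
sensor matrix S = [[160/41, 160/89], [4/5, 4/5]]; det S = 6144/3649
solve [mL_A; mL_B] = S·[w00; w01] and [mR_A; mR_B] = S·[w10; w11]:
  w00 = -1, w01 = 0, w10 = 1/2, w11 = -1/2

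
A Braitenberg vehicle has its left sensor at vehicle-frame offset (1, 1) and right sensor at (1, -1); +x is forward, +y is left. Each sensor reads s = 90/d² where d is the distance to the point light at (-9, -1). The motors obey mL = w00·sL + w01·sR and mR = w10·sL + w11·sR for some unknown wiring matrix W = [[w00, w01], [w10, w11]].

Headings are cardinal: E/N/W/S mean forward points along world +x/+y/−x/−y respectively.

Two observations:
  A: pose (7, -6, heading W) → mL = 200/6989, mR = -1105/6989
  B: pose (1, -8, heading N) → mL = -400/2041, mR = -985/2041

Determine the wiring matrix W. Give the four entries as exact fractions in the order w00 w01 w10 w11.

-1 1 -1 1/2

obs A: pose=(7,-6,W) → sL=10/29, sR=90/241, mL=200/6989, mR=-1105/6989
obs B: pose=(1,-8,N) → sL=10/13, sR=90/157, mL=-400/2041, mR=-985/2041
sensor matrix S = [[10/29, 90/241], [10/13, 90/157]]; det S = -1278000/14264549
solve [mL_A; mL_B] = S·[w00; w01] and [mR_A; mR_B] = S·[w10; w11]:
  w00 = -1, w01 = 1, w10 = -1, w11 = 1/2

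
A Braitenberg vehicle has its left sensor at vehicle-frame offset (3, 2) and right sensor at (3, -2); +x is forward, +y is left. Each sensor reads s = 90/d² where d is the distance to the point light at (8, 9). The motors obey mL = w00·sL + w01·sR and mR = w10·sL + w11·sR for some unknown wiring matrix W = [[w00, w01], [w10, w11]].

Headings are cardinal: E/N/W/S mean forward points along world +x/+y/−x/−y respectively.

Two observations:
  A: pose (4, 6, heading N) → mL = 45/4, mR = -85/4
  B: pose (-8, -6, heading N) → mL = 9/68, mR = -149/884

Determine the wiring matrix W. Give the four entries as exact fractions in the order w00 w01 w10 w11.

0 1/2 1/2 -1

obs A: pose=(4,6,N) → sL=5/2, sR=45/2, mL=45/4, mR=-85/4
obs B: pose=(-8,-6,N) → sL=5/26, sR=9/34, mL=9/68, mR=-149/884
sensor matrix S = [[5/2, 45/2], [5/26, 9/34]]; det S = -810/221
solve [mL_A; mL_B] = S·[w00; w01] and [mR_A; mR_B] = S·[w10; w11]:
  w00 = 0, w01 = 1/2, w10 = 1/2, w11 = -1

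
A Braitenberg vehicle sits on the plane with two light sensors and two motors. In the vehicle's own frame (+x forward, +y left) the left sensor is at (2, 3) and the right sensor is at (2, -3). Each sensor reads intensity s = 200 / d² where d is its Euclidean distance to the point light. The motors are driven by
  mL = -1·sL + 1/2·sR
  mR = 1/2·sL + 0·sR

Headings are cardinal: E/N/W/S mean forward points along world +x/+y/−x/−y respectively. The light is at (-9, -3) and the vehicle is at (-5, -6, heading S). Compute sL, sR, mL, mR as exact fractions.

100/37 100/13 550/481 50/37

left sensor world pos  = (-2, -8); dL² = 74
right sensor world pos = (-8, -8); dR² = 26
sL = 200/74 = 100/37
sR = 200/26 = 100/13
mL = -1·sL + 1/2·sR = 550/481
mR = 1/2·sL + 0·sR = 50/37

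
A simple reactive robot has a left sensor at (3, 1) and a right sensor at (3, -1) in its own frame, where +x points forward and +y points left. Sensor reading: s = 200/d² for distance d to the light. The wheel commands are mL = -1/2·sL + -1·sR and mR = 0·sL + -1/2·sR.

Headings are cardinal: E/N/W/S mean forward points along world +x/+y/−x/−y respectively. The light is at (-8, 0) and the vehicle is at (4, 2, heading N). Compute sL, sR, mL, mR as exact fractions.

left sensor world pos  = (3, 5); dL² = 146
right sensor world pos = (5, 5); dR² = 194
sL = 200/146 = 100/73
sR = 200/194 = 100/97
mL = -1/2·sL + -1·sR = -12150/7081
mR = 0·sL + -1/2·sR = -50/97

100/73 100/97 -12150/7081 -50/97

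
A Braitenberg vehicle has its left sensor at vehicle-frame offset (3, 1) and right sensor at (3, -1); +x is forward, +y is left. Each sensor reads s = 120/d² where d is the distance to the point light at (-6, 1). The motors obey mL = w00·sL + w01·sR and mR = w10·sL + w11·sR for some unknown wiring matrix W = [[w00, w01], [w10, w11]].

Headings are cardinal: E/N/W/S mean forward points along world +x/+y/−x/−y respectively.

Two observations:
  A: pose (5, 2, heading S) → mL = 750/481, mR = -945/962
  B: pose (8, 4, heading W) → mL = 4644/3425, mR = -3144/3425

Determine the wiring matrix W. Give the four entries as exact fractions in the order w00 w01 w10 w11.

obs A: pose=(5,2,S) → sL=30/37, sR=15/13, mL=750/481, mR=-945/962
obs B: pose=(8,4,W) → sL=24/25, sR=120/137, mL=4644/3425, mR=-3144/3425
sensor matrix S = [[30/37, 15/13], [24/25, 120/137]]; det S = -130968/329485
solve [mL_A; mL_B] = S·[w00; w01] and [mR_A; mR_B] = S·[w10; w11]:
  w00 = 1/2, w01 = 1, w10 = -1/2, w11 = -1/2

1/2 1 -1/2 -1/2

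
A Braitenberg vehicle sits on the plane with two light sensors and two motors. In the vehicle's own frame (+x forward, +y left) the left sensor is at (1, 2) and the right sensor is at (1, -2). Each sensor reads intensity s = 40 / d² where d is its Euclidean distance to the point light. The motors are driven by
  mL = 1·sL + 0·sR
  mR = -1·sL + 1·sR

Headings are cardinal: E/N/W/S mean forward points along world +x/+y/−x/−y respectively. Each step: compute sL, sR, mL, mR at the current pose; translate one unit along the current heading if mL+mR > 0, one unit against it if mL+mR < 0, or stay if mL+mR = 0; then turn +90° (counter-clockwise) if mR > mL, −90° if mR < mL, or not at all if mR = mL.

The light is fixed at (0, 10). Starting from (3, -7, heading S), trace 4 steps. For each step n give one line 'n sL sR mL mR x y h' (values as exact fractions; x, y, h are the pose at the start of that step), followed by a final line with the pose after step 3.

0 40/349 8/65 40/349 192/22685 3 -7 S
1 10/101 2/13 10/101 72/1313 3 -8 W
2 40/289 8/61 40/289 -128/17629 2 -8 N
3 20/117 4/37 20/117 -272/4329 2 -7 E
final 3 -7 S

n=0: pose=(3,-7,S); sL=40/349, sR=8/65; mL=40/349, mR=192/22685; mL+mR=8/65 → advance +1; mR−mL=-2408/22685 → turn -1·90°
n=1: pose=(3,-8,W); sL=10/101, sR=2/13; mL=10/101, mR=72/1313; mL+mR=2/13 → advance +1; mR−mL=-58/1313 → turn -1·90°
n=2: pose=(2,-8,N); sL=40/289, sR=8/61; mL=40/289, mR=-128/17629; mL+mR=8/61 → advance +1; mR−mL=-2568/17629 → turn -1·90°
n=3: pose=(2,-7,E); sL=20/117, sR=4/37; mL=20/117, mR=-272/4329; mL+mR=4/37 → advance +1; mR−mL=-1012/4329 → turn -1·90°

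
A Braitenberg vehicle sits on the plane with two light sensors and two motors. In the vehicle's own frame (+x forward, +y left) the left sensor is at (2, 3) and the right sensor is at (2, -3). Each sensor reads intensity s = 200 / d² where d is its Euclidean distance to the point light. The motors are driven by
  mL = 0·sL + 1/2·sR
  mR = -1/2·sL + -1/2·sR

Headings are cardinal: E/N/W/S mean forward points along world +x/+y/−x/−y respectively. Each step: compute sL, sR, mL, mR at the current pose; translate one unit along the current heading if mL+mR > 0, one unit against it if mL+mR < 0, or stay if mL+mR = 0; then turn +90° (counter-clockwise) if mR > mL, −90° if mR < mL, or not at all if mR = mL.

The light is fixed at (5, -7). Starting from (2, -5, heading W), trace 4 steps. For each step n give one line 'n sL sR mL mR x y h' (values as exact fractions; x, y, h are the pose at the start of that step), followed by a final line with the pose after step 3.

n=0: pose=(2,-5,W); sL=100/13, sR=4; mL=2, mR=-76/13; mL+mR=-50/13 → advance -1; mR−mL=-102/13 → turn -1·90°
n=1: pose=(3,-5,N); sL=200/41, sR=200/17; mL=100/17, mR=-5800/697; mL+mR=-100/41 → advance -1; mR−mL=-9900/697 → turn -1·90°
n=2: pose=(3,-6,E); sL=25/2, sR=50; mL=25, mR=-125/4; mL+mR=-25/4 → advance -1; mR−mL=-225/4 → turn -1·90°
n=3: pose=(2,-6,S); sL=200, sR=200/37; mL=100/37, mR=-3800/37; mL+mR=-100 → advance -1; mR−mL=-3900/37 → turn -1·90°

0 100/13 4 2 -76/13 2 -5 W
1 200/41 200/17 100/17 -5800/697 3 -5 N
2 25/2 50 25 -125/4 3 -6 E
3 200 200/37 100/37 -3800/37 2 -6 S
final 2 -5 W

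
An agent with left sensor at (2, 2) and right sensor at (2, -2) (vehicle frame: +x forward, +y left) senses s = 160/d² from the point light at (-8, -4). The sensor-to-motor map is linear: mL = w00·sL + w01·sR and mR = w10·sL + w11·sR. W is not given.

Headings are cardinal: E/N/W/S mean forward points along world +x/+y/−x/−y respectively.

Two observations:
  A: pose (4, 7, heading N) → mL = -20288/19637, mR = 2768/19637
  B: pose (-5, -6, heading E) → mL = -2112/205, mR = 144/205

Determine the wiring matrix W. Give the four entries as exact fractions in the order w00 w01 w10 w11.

obs A: pose=(4,7,N) → sL=160/269, sR=32/73, mL=-20288/19637, mR=2768/19637
obs B: pose=(-5,-6,E) → sL=32/5, sR=160/41, mL=-2112/205, mR=144/205
sensor matrix S = [[160/269, 32/73], [32/5, 160/41]]; det S = -1949696/4025585
solve [mL_A; mL_B] = S·[w00; w01] and [mR_A; mR_B] = S·[w10; w11]:
  w00 = -1, w01 = -1, w10 = -1/2, w11 = 1

-1 -1 -1/2 1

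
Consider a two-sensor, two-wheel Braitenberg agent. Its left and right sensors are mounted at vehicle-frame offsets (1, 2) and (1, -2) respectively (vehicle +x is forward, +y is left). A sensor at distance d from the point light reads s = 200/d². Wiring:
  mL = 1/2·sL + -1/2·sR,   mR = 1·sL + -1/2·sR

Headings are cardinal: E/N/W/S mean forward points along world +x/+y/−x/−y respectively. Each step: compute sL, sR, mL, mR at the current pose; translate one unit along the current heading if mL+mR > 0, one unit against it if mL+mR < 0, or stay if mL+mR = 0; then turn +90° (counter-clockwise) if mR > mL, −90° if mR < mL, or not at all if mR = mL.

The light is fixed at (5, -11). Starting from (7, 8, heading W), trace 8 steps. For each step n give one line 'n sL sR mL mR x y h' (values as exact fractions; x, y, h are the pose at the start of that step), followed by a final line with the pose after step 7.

n=0: pose=(7,8,W); sL=20/29, sR=100/221; mL=760/6409, mR=2970/6409; mL+mR=3730/6409 → advance +1; mR−mL=10/29 → turn +1·90°
n=1: pose=(6,8,S); sL=200/333, sR=8/13; mL=-32/4329, mR=1268/4329; mL+mR=412/1443 → advance +1; mR−mL=100/333 → turn +1·90°
n=2: pose=(6,7,E); sL=50/101, sR=10/13; mL=-180/1313, mR=145/1313; mL+mR=-35/1313 → advance -1; mR−mL=25/101 → turn +1·90°
n=3: pose=(5,7,N); sL=40/73, sR=40/73; mL=0, mR=20/73; mL+mR=20/73 → advance +1; mR−mL=20/73 → turn +1·90°
n=4: pose=(5,8,W); sL=20/29, sR=100/221; mL=760/6409, mR=2970/6409; mL+mR=3730/6409 → advance +1; mR−mL=10/29 → turn +1·90°
n=5: pose=(4,8,S); sL=8/13, sR=200/333; mL=32/4329, mR=1364/4329; mL+mR=1396/4329 → advance +1; mR−mL=4/13 → turn +1·90°
n=6: pose=(4,7,E); sL=1/2, sR=25/32; mL=-9/64, mR=7/64; mL+mR=-1/32 → advance -1; mR−mL=1/4 → turn +1·90°
n=7: pose=(3,7,N); sL=200/377, sR=200/361; mL=-1600/136097, mR=34500/136097; mL+mR=32900/136097 → advance +1; mR−mL=100/377 → turn +1·90°

0 20/29 100/221 760/6409 2970/6409 7 8 W
1 200/333 8/13 -32/4329 1268/4329 6 8 S
2 50/101 10/13 -180/1313 145/1313 6 7 E
3 40/73 40/73 0 20/73 5 7 N
4 20/29 100/221 760/6409 2970/6409 5 8 W
5 8/13 200/333 32/4329 1364/4329 4 8 S
6 1/2 25/32 -9/64 7/64 4 7 E
7 200/377 200/361 -1600/136097 34500/136097 3 7 N
final 3 8 W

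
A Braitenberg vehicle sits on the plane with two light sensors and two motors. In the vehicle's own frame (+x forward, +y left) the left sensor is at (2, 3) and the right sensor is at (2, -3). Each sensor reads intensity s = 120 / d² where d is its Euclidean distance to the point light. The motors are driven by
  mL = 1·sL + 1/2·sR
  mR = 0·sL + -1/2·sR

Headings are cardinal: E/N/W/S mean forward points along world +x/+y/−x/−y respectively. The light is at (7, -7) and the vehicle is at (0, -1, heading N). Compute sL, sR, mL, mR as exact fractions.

left sensor world pos  = (-3, 1); dL² = 164
right sensor world pos = (3, 1); dR² = 80
sL = 120/164 = 30/41
sR = 120/80 = 3/2
mL = 1·sL + 1/2·sR = 243/164
mR = 0·sL + -1/2·sR = -3/4

30/41 3/2 243/164 -3/4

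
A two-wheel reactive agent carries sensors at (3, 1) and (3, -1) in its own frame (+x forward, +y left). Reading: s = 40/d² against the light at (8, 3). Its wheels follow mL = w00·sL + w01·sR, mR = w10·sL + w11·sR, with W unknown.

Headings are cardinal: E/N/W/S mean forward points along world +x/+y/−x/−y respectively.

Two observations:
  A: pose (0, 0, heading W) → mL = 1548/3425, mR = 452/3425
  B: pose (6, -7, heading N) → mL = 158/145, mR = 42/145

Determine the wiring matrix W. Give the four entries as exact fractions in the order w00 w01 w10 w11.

obs A: pose=(0,0,W) → sL=40/137, sR=8/25, mL=1548/3425, mR=452/3425
obs B: pose=(6,-7,N) → sL=20/29, sR=4/5, mL=158/145, mR=42/145
sensor matrix S = [[40/137, 8/25], [20/29, 4/5]]; det S = 256/19865
solve [mL_A; mL_B] = S·[w00; w01] and [mR_A; mR_B] = S·[w10; w11]:
  w00 = 1, w01 = 1/2, w10 = 1, w11 = -1/2

1 1/2 1 -1/2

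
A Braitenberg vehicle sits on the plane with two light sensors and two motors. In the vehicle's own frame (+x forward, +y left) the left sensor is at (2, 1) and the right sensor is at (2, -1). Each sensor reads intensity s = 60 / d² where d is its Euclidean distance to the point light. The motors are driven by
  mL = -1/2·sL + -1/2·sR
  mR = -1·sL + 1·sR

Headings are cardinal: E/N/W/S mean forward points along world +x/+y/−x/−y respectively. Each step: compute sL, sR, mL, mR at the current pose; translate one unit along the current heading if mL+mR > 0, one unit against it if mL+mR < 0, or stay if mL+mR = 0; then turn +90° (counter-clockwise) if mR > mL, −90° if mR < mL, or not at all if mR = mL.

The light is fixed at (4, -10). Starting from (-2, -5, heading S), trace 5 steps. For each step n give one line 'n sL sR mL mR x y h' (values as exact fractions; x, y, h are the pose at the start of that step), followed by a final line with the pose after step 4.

n=0: pose=(-2,-5,S); sL=30/17, sR=30/29; mL=-690/493, mR=-360/493; mL+mR=-1050/493 → advance -1; mR−mL=330/493 → turn +1·90°
n=1: pose=(-2,-4,E); sL=12/13, sR=60/41; mL=-636/533, mR=288/533; mL+mR=-348/533 → advance -1; mR−mL=924/533 → turn +1·90°
n=2: pose=(-3,-4,N); sL=15/32, sR=3/5; mL=-171/320, mR=21/160; mL+mR=-129/320 → advance -1; mR−mL=213/320 → turn +1·90°
n=3: pose=(-3,-5,W); sL=60/97, sR=20/39; mL=-2140/3783, mR=-400/3783; mL+mR=-2540/3783 → advance -1; mR−mL=580/1261 → turn +1·90°
n=4: pose=(-2,-5,S); sL=30/17, sR=30/29; mL=-690/493, mR=-360/493; mL+mR=-1050/493 → advance -1; mR−mL=330/493 → turn +1·90°

0 30/17 30/29 -690/493 -360/493 -2 -5 S
1 12/13 60/41 -636/533 288/533 -2 -4 E
2 15/32 3/5 -171/320 21/160 -3 -4 N
3 60/97 20/39 -2140/3783 -400/3783 -3 -5 W
4 30/17 30/29 -690/493 -360/493 -2 -5 S
final -2 -4 E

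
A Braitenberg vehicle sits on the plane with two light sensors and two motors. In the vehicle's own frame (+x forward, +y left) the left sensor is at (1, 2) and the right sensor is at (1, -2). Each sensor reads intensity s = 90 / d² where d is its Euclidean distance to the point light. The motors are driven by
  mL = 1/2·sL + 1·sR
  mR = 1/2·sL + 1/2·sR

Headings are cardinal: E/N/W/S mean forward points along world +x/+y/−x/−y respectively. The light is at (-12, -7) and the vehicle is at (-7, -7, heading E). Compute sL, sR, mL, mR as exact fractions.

9/4 9/4 27/8 9/4

left sensor world pos  = (-6, -5); dL² = 40
right sensor world pos = (-6, -9); dR² = 40
sL = 90/40 = 9/4
sR = 90/40 = 9/4
mL = 1/2·sL + 1·sR = 27/8
mR = 1/2·sL + 1/2·sR = 9/4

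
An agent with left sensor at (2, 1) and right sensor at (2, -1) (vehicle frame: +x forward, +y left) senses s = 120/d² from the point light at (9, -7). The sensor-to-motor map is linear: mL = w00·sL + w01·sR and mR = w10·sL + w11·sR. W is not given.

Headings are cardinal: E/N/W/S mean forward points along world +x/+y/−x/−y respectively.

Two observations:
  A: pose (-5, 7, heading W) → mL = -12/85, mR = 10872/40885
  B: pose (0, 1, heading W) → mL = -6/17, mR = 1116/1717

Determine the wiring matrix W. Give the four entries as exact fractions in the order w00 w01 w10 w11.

obs A: pose=(-5,7,W) → sL=24/85, sR=120/481, mL=-12/85, mR=10872/40885
obs B: pose=(0,1,W) → sL=12/17, sR=60/101, mL=-6/17, mR=1116/1717
sensor matrix S = [[24/85, 120/481], [12/17, 60/101]]; det S = -6912/825877
solve [mL_A; mL_B] = S·[w00; w01] and [mR_A; mR_B] = S·[w10; w11]:
  w00 = -1/2, w01 = 0, w10 = 1/2, w11 = 1/2

-1/2 0 1/2 1/2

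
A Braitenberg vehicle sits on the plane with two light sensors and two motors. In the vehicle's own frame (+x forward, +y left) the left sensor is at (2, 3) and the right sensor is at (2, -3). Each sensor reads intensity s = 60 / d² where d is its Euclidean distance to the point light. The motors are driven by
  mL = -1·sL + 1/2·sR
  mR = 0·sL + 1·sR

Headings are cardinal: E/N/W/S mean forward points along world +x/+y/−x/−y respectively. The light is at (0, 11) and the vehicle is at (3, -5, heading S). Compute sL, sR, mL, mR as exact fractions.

left sensor world pos  = (6, -7); dL² = 360
right sensor world pos = (0, -7); dR² = 324
sL = 60/360 = 1/6
sR = 60/324 = 5/27
mL = -1·sL + 1/2·sR = -2/27
mR = 0·sL + 1·sR = 5/27

1/6 5/27 -2/27 5/27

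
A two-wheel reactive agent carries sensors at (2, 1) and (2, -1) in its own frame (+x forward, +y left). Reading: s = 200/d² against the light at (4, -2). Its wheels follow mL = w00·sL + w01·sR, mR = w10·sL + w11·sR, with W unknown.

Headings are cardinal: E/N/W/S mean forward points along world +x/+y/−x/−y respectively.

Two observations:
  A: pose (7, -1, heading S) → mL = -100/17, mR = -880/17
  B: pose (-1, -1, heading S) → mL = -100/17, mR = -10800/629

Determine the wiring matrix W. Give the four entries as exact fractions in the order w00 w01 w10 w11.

-1/2 0 -1 -1

obs A: pose=(7,-1,S) → sL=200/17, sR=40, mL=-100/17, mR=-880/17
obs B: pose=(-1,-1,S) → sL=200/17, sR=200/37, mL=-100/17, mR=-10800/629
sensor matrix S = [[200/17, 40], [200/17, 200/37]]; det S = -256000/629
solve [mL_A; mL_B] = S·[w00; w01] and [mR_A; mR_B] = S·[w10; w11]:
  w00 = -1/2, w01 = 0, w10 = -1, w11 = -1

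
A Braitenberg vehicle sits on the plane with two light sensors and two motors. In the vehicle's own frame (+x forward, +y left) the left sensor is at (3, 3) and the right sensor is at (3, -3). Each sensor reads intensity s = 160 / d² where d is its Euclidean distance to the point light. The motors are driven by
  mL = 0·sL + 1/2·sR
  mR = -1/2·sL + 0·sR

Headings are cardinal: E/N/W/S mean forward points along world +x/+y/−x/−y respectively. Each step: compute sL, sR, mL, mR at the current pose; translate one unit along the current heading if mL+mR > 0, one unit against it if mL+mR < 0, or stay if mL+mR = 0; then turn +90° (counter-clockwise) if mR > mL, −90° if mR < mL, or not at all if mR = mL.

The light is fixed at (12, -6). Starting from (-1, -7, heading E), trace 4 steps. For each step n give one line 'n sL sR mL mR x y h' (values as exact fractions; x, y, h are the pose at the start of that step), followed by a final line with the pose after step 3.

n=0: pose=(-1,-7,E); sL=20/13, sR=40/29; mL=20/29, mR=-10/13; mL+mR=-30/377 → advance -1; mR−mL=-550/377 → turn -1·90°
n=1: pose=(-2,-7,S); sL=160/137, sR=32/61; mL=16/61, mR=-80/137; mL+mR=-2688/8357 → advance -1; mR−mL=-7072/8357 → turn -1·90°
n=2: pose=(-2,-6,W); sL=80/149, sR=80/149; mL=40/149, mR=-40/149; mL+mR=0 → advance +0; mR−mL=-80/149 → turn -1·90°
n=3: pose=(-2,-6,N); sL=80/149, sR=16/13; mL=8/13, mR=-40/149; mL+mR=672/1937 → advance +1; mR−mL=-1712/1937 → turn -1·90°

0 20/13 40/29 20/29 -10/13 -1 -7 E
1 160/137 32/61 16/61 -80/137 -2 -7 S
2 80/149 80/149 40/149 -40/149 -2 -6 W
3 80/149 16/13 8/13 -40/149 -2 -6 N
final -2 -5 E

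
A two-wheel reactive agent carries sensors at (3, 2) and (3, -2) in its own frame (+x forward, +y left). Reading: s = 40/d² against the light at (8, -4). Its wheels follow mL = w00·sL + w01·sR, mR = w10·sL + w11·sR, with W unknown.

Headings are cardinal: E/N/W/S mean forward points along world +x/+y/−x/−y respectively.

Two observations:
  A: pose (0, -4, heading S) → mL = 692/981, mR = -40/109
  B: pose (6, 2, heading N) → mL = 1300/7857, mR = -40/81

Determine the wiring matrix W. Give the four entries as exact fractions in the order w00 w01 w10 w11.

1 -1/2 0 -1

obs A: pose=(0,-4,S) → sL=8/9, sR=40/109, mL=692/981, mR=-40/109
obs B: pose=(6,2,N) → sL=40/97, sR=40/81, mL=1300/7857, mR=-40/81
sensor matrix S = [[8/9, 40/109], [40/97, 40/81]]; det S = 2216960/7707717
solve [mL_A; mL_B] = S·[w00; w01] and [mR_A; mR_B] = S·[w10; w11]:
  w00 = 1, w01 = -1/2, w10 = 0, w11 = -1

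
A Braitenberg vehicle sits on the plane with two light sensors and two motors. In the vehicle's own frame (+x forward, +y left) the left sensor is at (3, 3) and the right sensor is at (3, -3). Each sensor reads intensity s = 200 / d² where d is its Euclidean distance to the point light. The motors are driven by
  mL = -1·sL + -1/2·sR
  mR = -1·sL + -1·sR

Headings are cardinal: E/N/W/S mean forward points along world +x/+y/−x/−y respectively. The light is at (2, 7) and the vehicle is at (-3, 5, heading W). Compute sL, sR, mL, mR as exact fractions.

left sensor world pos  = (-6, 2); dL² = 89
right sensor world pos = (-6, 8); dR² = 65
sL = 200/89 = 200/89
sR = 200/65 = 40/13
mL = -1·sL + -1/2·sR = -4380/1157
mR = -1·sL + -1·sR = -6160/1157

200/89 40/13 -4380/1157 -6160/1157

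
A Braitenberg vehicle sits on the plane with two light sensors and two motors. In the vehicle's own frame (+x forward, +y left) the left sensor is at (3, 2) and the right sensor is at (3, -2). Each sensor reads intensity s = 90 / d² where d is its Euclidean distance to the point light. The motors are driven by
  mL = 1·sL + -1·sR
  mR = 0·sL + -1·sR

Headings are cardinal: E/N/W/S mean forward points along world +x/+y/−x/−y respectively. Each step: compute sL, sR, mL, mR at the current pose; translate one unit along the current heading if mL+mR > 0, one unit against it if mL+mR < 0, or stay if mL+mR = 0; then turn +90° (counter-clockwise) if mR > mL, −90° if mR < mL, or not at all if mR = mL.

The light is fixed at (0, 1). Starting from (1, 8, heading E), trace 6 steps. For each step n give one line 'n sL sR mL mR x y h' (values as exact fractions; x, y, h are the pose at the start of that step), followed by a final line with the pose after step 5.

0 90/97 90/41 -5040/3977 -90/41 1 8 E
1 9/2 9/2 0 -9/2 0 8 S
2 2 90/109 128/109 -90/109 0 9 W
3 9/13 45/61 -36/793 -45/61 -1 9 N
4 18/17 90/29 -1008/493 -90/29 -1 8 E
5 45/8 45/16 45/16 -45/16 -2 8 S
final -2 8 W

n=0: pose=(1,8,E); sL=90/97, sR=90/41; mL=-5040/3977, mR=-90/41; mL+mR=-13770/3977 → advance -1; mR−mL=-90/97 → turn -1·90°
n=1: pose=(0,8,S); sL=9/2, sR=9/2; mL=0, mR=-9/2; mL+mR=-9/2 → advance -1; mR−mL=-9/2 → turn -1·90°
n=2: pose=(0,9,W); sL=2, sR=90/109; mL=128/109, mR=-90/109; mL+mR=38/109 → advance +1; mR−mL=-2 → turn -1·90°
n=3: pose=(-1,9,N); sL=9/13, sR=45/61; mL=-36/793, mR=-45/61; mL+mR=-621/793 → advance -1; mR−mL=-9/13 → turn -1·90°
n=4: pose=(-1,8,E); sL=18/17, sR=90/29; mL=-1008/493, mR=-90/29; mL+mR=-2538/493 → advance -1; mR−mL=-18/17 → turn -1·90°
n=5: pose=(-2,8,S); sL=45/8, sR=45/16; mL=45/16, mR=-45/16; mL+mR=0 → advance +0; mR−mL=-45/8 → turn -1·90°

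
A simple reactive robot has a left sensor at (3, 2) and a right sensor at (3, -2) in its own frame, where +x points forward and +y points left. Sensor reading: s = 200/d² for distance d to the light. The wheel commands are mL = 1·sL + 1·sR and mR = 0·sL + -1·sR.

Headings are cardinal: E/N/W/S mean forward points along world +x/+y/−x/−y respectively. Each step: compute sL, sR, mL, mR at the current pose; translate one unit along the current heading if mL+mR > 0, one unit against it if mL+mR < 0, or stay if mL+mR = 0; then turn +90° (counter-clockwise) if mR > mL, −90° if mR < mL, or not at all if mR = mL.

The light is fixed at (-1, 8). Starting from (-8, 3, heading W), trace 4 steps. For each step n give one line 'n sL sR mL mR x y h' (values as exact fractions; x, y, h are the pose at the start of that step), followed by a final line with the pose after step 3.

0 200/149 200/109 51600/16241 -200/109 -8 3 W
1 25/13 5 90/13 -5 -9 3 N
2 200/29 200/61 18000/1769 -200/61 -9 4 E
3 100/37 20/13 2040/481 -20/13 -8 4 S
final -8 3 W

n=0: pose=(-8,3,W); sL=200/149, sR=200/109; mL=51600/16241, mR=-200/109; mL+mR=200/149 → advance +1; mR−mL=-81400/16241 → turn -1·90°
n=1: pose=(-9,3,N); sL=25/13, sR=5; mL=90/13, mR=-5; mL+mR=25/13 → advance +1; mR−mL=-155/13 → turn -1·90°
n=2: pose=(-9,4,E); sL=200/29, sR=200/61; mL=18000/1769, mR=-200/61; mL+mR=200/29 → advance +1; mR−mL=-23800/1769 → turn -1·90°
n=3: pose=(-8,4,S); sL=100/37, sR=20/13; mL=2040/481, mR=-20/13; mL+mR=100/37 → advance +1; mR−mL=-2780/481 → turn -1·90°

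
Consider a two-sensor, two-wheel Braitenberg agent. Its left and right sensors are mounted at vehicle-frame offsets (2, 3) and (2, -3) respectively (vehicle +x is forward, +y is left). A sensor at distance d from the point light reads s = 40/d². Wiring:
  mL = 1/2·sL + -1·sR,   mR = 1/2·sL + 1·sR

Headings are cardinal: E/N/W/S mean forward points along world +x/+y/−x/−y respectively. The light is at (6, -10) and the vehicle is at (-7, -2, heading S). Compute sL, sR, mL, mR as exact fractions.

5/17 10/73 25/2482 705/2482

left sensor world pos  = (-4, -4); dL² = 136
right sensor world pos = (-10, -4); dR² = 292
sL = 40/136 = 5/17
sR = 40/292 = 10/73
mL = 1/2·sL + -1·sR = 25/2482
mR = 1/2·sL + 1·sR = 705/2482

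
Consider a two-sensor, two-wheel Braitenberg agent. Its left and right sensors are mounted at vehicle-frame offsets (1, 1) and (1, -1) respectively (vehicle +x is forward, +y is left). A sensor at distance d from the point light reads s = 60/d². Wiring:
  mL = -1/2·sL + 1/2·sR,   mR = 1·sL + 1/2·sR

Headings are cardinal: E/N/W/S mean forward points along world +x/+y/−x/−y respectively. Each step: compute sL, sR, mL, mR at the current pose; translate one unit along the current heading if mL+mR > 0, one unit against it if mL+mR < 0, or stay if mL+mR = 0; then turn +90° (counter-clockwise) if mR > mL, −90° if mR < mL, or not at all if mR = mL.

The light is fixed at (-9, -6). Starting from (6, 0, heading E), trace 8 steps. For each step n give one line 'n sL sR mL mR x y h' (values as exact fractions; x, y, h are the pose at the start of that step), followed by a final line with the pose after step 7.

n=0: pose=(6,0,E); sL=12/61, sR=60/281; mL=144/17141, mR=5202/17141; mL+mR=5346/17141 → advance +1; mR−mL=18/61 → turn +1·90°
n=1: pose=(7,0,N); sL=30/137, sR=30/169; mL=-480/23153, mR=7125/23153; mL+mR=6645/23153 → advance +1; mR−mL=45/137 → turn +1·90°
n=2: pose=(7,1,W); sL=20/87, sR=60/289; mL=-280/25143, mR=8390/25143; mL+mR=8110/25143 → advance +1; mR−mL=10/29 → turn +1·90°
n=3: pose=(6,1,S); sL=15/73, sR=15/58; mL=225/8468, mR=2835/8468; mL+mR=765/2117 → advance +1; mR−mL=45/146 → turn +1·90°
n=4: pose=(6,0,E); sL=12/61, sR=60/281; mL=144/17141, mR=5202/17141; mL+mR=5346/17141 → advance +1; mR−mL=18/61 → turn +1·90°
n=5: pose=(7,0,N); sL=30/137, sR=30/169; mL=-480/23153, mR=7125/23153; mL+mR=6645/23153 → advance +1; mR−mL=45/137 → turn +1·90°
n=6: pose=(7,1,W); sL=20/87, sR=60/289; mL=-280/25143, mR=8390/25143; mL+mR=8110/25143 → advance +1; mR−mL=10/29 → turn +1·90°
n=7: pose=(6,1,S); sL=15/73, sR=15/58; mL=225/8468, mR=2835/8468; mL+mR=765/2117 → advance +1; mR−mL=45/146 → turn +1·90°

0 12/61 60/281 144/17141 5202/17141 6 0 E
1 30/137 30/169 -480/23153 7125/23153 7 0 N
2 20/87 60/289 -280/25143 8390/25143 7 1 W
3 15/73 15/58 225/8468 2835/8468 6 1 S
4 12/61 60/281 144/17141 5202/17141 6 0 E
5 30/137 30/169 -480/23153 7125/23153 7 0 N
6 20/87 60/289 -280/25143 8390/25143 7 1 W
7 15/73 15/58 225/8468 2835/8468 6 1 S
final 6 0 E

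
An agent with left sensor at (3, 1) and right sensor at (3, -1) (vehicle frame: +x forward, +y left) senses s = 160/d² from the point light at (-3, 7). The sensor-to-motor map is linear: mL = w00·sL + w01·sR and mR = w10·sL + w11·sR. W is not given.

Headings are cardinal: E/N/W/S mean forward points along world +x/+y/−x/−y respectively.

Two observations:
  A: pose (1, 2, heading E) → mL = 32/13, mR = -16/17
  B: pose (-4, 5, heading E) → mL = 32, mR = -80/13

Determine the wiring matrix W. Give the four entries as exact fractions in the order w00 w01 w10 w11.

1 0 0 -1/2

obs A: pose=(1,2,E) → sL=32/13, sR=32/17, mL=32/13, mR=-16/17
obs B: pose=(-4,5,E) → sL=32, sR=160/13, mL=32, mR=-80/13
sensor matrix S = [[32/13, 32/17], [32, 160/13]]; det S = -86016/2873
solve [mL_A; mL_B] = S·[w00; w01] and [mR_A; mR_B] = S·[w10; w11]:
  w00 = 1, w01 = 0, w10 = 0, w11 = -1/2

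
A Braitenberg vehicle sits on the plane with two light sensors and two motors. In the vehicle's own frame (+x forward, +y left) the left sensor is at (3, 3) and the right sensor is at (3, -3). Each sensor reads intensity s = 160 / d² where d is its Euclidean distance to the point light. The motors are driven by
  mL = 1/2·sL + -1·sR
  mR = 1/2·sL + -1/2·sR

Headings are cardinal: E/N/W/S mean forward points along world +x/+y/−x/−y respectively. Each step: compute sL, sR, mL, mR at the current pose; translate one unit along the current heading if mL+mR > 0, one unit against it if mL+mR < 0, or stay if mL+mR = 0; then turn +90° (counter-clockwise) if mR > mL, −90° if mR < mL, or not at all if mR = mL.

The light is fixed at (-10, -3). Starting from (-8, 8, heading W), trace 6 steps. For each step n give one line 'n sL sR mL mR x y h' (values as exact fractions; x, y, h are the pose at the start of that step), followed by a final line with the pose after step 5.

0 32/13 160/197 1072/2561 2112/2561 -8 8 W
1 2 40/17 -23/17 -3/17 -9 8 S
2 160/241 160/97 -30800/23377 -11520/23377 -9 9 E
3 80/117 80/117 -40/117 0 -10 9 N
4 160/73 32/41 944/2993 2112/2993 -10 8 W
5 40/17 2 -14/17 3/17 -11 8 S
final -11 9 E

n=0: pose=(-8,8,W); sL=32/13, sR=160/197; mL=1072/2561, mR=2112/2561; mL+mR=3184/2561 → advance +1; mR−mL=80/197 → turn +1·90°
n=1: pose=(-9,8,S); sL=2, sR=40/17; mL=-23/17, mR=-3/17; mL+mR=-26/17 → advance -1; mR−mL=20/17 → turn +1·90°
n=2: pose=(-9,9,E); sL=160/241, sR=160/97; mL=-30800/23377, mR=-11520/23377; mL+mR=-42320/23377 → advance -1; mR−mL=80/97 → turn +1·90°
n=3: pose=(-10,9,N); sL=80/117, sR=80/117; mL=-40/117, mR=0; mL+mR=-40/117 → advance -1; mR−mL=40/117 → turn +1·90°
n=4: pose=(-10,8,W); sL=160/73, sR=32/41; mL=944/2993, mR=2112/2993; mL+mR=3056/2993 → advance +1; mR−mL=16/41 → turn +1·90°
n=5: pose=(-11,8,S); sL=40/17, sR=2; mL=-14/17, mR=3/17; mL+mR=-11/17 → advance -1; mR−mL=1 → turn +1·90°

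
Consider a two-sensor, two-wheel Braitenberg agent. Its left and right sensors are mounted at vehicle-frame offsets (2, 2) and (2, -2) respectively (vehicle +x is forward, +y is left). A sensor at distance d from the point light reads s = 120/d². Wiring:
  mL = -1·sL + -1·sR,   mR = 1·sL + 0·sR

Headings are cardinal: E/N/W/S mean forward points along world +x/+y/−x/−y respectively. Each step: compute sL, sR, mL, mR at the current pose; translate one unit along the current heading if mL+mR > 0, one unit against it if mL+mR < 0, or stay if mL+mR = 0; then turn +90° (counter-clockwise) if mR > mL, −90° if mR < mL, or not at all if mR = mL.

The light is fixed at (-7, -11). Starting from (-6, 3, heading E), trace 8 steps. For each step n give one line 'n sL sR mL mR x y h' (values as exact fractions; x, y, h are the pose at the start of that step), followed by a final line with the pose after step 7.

0 24/53 40/51 -3344/2703 24/53 -6 3 E
1 6/13 6/13 -12/13 6/13 -7 3 N
2 24/25 120/229 -8496/5725 24/25 -7 2 W
3 12/13 60/61 -1512/793 12/13 -6 2 S
4 24/53 40/51 -3344/2703 24/53 -6 3 E
5 6/13 6/13 -12/13 6/13 -7 3 N
6 24/25 120/229 -8496/5725 24/25 -7 2 W
7 12/13 60/61 -1512/793 12/13 -6 2 S
final -6 3 E

n=0: pose=(-6,3,E); sL=24/53, sR=40/51; mL=-3344/2703, mR=24/53; mL+mR=-40/51 → advance -1; mR−mL=4568/2703 → turn +1·90°
n=1: pose=(-7,3,N); sL=6/13, sR=6/13; mL=-12/13, mR=6/13; mL+mR=-6/13 → advance -1; mR−mL=18/13 → turn +1·90°
n=2: pose=(-7,2,W); sL=24/25, sR=120/229; mL=-8496/5725, mR=24/25; mL+mR=-120/229 → advance -1; mR−mL=13992/5725 → turn +1·90°
n=3: pose=(-6,2,S); sL=12/13, sR=60/61; mL=-1512/793, mR=12/13; mL+mR=-60/61 → advance -1; mR−mL=2244/793 → turn +1·90°
n=4: pose=(-6,3,E); sL=24/53, sR=40/51; mL=-3344/2703, mR=24/53; mL+mR=-40/51 → advance -1; mR−mL=4568/2703 → turn +1·90°
n=5: pose=(-7,3,N); sL=6/13, sR=6/13; mL=-12/13, mR=6/13; mL+mR=-6/13 → advance -1; mR−mL=18/13 → turn +1·90°
n=6: pose=(-7,2,W); sL=24/25, sR=120/229; mL=-8496/5725, mR=24/25; mL+mR=-120/229 → advance -1; mR−mL=13992/5725 → turn +1·90°
n=7: pose=(-6,2,S); sL=12/13, sR=60/61; mL=-1512/793, mR=12/13; mL+mR=-60/61 → advance -1; mR−mL=2244/793 → turn +1·90°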